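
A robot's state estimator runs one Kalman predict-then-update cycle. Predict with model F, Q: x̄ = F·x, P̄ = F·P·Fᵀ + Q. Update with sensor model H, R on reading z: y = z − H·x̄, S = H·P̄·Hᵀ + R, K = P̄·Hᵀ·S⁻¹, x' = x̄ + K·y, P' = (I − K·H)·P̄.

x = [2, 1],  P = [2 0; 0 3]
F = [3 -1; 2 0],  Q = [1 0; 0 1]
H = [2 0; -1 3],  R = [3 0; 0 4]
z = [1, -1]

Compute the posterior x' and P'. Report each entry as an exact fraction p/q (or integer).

x' = [191/343, 40/343]
P' = [246/343 90/343; 90/343 162/343]

x̄ = F·x = [5, 4]
P̄ = F·P·Fᵀ + Q = [22 12; 12 9]
y = z − H·x̄ = [-9, -8]
S = H·P̄·Hᵀ + R = [91 28; 28 35]
K = P̄·Hᵀ·S⁻¹ = [164/343 6/343; 60/343 99/343]
x' = x̄ + K·y = [191/343, 40/343]
P' = (I − K·H)·P̄ = [246/343 90/343; 90/343 162/343]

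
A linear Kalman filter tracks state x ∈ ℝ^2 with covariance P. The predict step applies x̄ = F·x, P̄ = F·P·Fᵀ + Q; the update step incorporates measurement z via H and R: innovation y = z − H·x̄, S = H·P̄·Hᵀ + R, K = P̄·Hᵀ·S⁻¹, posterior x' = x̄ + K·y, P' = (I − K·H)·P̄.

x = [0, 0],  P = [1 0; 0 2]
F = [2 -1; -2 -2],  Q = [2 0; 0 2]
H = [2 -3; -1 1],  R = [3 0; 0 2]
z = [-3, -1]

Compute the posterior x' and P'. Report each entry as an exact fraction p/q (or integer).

x' = [6/5, 77/50]
P' = [24/5 84/25; 84/25 329/125]

x̄ = F·x = [0, 0]
P̄ = F·P·Fᵀ + Q = [8 0; 0 14]
y = z − H·x̄ = [-3, -1]
S = H·P̄·Hᵀ + R = [161 -58; -58 24]
K = P̄·Hᵀ·S⁻¹ = [-4/25 -18/25; -49/125 -91/250]
x' = x̄ + K·y = [6/5, 77/50]
P' = (I − K·H)·P̄ = [24/5 84/25; 84/25 329/125]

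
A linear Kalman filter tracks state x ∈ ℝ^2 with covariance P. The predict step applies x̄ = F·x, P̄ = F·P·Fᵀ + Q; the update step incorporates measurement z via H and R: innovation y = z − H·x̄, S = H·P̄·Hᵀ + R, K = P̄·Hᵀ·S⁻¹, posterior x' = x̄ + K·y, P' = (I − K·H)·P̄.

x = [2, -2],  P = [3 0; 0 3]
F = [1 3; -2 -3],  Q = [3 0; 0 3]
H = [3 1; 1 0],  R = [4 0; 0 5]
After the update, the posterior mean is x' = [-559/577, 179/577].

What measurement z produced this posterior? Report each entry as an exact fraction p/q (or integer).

x̄ = F·x = [-4, 2]
P̄ = F·P·Fᵀ + Q = [33 -33; -33 42]
S = H·P̄·Hᵀ + R = [145 66; 66 38]
K = P̄·Hᵀ·S⁻¹ = [165/577 429/1154; 6/577 -1023/1154]
x' − x̄ = [1749/577, -975/577] = K·y
y = (KᵀK)⁻¹·Kᵀ·(x' − x̄) = [8, 2]
z = y + H·x̄ = [8, 2] + [-10, -4] = [-2, -2]

z = [-2, -2]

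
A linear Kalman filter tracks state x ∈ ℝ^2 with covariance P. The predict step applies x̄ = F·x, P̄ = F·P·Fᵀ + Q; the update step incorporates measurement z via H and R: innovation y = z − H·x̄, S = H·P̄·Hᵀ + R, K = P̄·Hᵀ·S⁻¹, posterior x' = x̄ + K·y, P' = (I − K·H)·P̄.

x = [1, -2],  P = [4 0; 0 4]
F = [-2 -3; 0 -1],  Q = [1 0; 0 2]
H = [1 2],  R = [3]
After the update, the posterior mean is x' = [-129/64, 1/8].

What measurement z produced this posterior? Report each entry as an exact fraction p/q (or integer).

x̄ = F·x = [4, 2]
P̄ = F·P·Fᵀ + Q = [53 12; 12 6]
S = H·P̄·Hᵀ + R = [128]
K = P̄·Hᵀ·S⁻¹ = [77/128; 3/16]
x' − x̄ = [-385/64, -15/8] = K·y
y = (KᵀK)⁻¹·Kᵀ·(x' − x̄) = [-10]
z = y + H·x̄ = [-10] + [8] = [-2]

z = [-2]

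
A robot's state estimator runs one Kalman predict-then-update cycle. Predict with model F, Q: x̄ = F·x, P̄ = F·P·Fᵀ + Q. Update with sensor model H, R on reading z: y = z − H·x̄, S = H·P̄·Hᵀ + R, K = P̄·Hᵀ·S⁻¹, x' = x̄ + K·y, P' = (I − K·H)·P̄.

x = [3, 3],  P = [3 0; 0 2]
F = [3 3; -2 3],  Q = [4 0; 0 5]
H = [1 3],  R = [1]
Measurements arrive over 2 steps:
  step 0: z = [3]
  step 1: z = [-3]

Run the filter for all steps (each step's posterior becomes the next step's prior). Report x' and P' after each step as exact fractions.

step 0: x̄ = F·x = [18, 3]
step 0: P̄ = F·P·Fᵀ + Q = [49 0; 0 35]
step 0: y = z − H·x̄ = [-24]
step 0: S = H·P̄·Hᵀ + R = [365]
step 0: K = P̄·Hᵀ·S⁻¹ = [49/365; 21/73]
step 0: x' = x̄ + K·y = [5394/365, -285/73]
step 0: P' = (I − K·H)·P̄ = [15484/365 -1029/73; -1029/73 350/73]
step 1: x̄ = F·x = [11907/365, -15063/365]
step 1: P̄ = F·P·Fᵀ + Q = [63956/365 -92589/365; -92589/365 141251/365]
step 1: y = z − H·x̄ = [32187/365]
step 1: S = H·P̄·Hᵀ + R = [780046/365]
step 1: K = P̄·Hᵀ·S⁻¹ = [-213811/780046; 165582/390023]
step 1: x' = x̄ + K·y = [6591981/780046, -1494051/390023]
step 1: P' = (I − K·H)·P̄ = [11434187/780046 -1941333/390023; -1941333/390023 702305/390023]

step 0: x' = [5394/365, -285/73], P' = [15484/365 -1029/73; -1029/73 350/73]
step 1: x' = [6591981/780046, -1494051/390023], P' = [11434187/780046 -1941333/390023; -1941333/390023 702305/390023]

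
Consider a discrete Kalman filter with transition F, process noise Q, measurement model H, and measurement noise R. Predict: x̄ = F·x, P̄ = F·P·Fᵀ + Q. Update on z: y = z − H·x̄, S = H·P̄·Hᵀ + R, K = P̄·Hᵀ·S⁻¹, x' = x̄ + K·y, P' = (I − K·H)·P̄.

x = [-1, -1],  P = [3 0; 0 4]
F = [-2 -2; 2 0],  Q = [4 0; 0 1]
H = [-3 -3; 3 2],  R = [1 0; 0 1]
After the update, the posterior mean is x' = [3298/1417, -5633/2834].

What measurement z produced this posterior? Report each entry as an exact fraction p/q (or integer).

x̄ = F·x = [4, -2]
P̄ = F·P·Fᵀ + Q = [32 -12; -12 13]
S = H·P̄·Hᵀ + R = [190 -186; -186 197]
K = P̄·Hᵀ·S⁻¹ = [786/1417 1260/1417; -2451/2834 -1229/1417]
x' − x̄ = [-2370/1417, 35/2834] = K·y
y = (KᵀK)⁻¹·Kᵀ·(x' − x̄) = [5, -5]
z = y + H·x̄ = [5, -5] + [-6, 8] = [-1, 3]

z = [-1, 3]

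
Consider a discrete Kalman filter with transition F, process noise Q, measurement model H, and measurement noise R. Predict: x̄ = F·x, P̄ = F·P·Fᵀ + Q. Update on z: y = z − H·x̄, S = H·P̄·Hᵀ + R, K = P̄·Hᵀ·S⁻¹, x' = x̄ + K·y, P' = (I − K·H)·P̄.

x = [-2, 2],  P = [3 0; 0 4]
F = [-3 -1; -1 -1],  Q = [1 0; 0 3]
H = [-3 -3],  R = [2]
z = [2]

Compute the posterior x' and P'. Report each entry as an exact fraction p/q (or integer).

x' = [283/307, -483/307]
P' = [1423/614 -1333/614; -1333/614 1379/614]

x̄ = F·x = [4, 0]
P̄ = F·P·Fᵀ + Q = [32 13; 13 10]
y = z − H·x̄ = [14]
S = H·P̄·Hᵀ + R = [614]
K = P̄·Hᵀ·S⁻¹ = [-135/614; -69/614]
x' = x̄ + K·y = [283/307, -483/307]
P' = (I − K·H)·P̄ = [1423/614 -1333/614; -1333/614 1379/614]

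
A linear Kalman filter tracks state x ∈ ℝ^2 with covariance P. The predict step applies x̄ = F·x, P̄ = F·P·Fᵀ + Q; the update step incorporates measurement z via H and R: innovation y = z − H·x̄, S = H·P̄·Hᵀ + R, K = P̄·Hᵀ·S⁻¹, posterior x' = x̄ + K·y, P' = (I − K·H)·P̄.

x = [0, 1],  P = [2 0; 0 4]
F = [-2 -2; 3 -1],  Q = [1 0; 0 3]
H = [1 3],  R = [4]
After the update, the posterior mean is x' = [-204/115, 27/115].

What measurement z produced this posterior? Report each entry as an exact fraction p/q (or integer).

z = [-1]

x̄ = F·x = [-2, -1]
P̄ = F·P·Fᵀ + Q = [25 -4; -4 25]
S = H·P̄·Hᵀ + R = [230]
K = P̄·Hᵀ·S⁻¹ = [13/230; 71/230]
x' − x̄ = [26/115, 142/115] = K·y
y = (KᵀK)⁻¹·Kᵀ·(x' − x̄) = [4]
z = y + H·x̄ = [4] + [-5] = [-1]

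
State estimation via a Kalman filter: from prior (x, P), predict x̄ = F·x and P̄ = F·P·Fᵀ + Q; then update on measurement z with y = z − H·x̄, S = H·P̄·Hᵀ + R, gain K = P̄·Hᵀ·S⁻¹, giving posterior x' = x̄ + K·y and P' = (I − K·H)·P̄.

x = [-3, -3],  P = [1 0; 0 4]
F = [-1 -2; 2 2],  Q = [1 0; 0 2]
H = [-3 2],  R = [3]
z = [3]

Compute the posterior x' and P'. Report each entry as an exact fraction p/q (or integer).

x' = [-639/469, -48/67]
P' = [342/469 54/67; 54/67 102/67]

x̄ = F·x = [9, -12]
P̄ = F·P·Fᵀ + Q = [18 -18; -18 22]
y = z − H·x̄ = [54]
S = H·P̄·Hᵀ + R = [469]
K = P̄·Hᵀ·S⁻¹ = [-90/469; 14/67]
x' = x̄ + K·y = [-639/469, -48/67]
P' = (I − K·H)·P̄ = [342/469 54/67; 54/67 102/67]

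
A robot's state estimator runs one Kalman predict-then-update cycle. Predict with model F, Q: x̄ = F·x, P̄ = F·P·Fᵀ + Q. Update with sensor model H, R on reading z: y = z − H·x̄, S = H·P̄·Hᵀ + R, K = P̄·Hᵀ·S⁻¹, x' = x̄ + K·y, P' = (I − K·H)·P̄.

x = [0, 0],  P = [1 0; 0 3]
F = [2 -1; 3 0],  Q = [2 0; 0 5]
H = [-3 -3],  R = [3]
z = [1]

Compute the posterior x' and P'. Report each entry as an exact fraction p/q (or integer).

x̄ = F·x = [0, 0]
P̄ = F·P·Fᵀ + Q = [9 6; 6 14]
y = z − H·x̄ = [1]
S = H·P̄·Hᵀ + R = [318]
K = P̄·Hᵀ·S⁻¹ = [-15/106; -10/53]
x' = x̄ + K·y = [-15/106, -10/53]
P' = (I − K·H)·P̄ = [279/106 -132/53; -132/53 142/53]

x' = [-15/106, -10/53]
P' = [279/106 -132/53; -132/53 142/53]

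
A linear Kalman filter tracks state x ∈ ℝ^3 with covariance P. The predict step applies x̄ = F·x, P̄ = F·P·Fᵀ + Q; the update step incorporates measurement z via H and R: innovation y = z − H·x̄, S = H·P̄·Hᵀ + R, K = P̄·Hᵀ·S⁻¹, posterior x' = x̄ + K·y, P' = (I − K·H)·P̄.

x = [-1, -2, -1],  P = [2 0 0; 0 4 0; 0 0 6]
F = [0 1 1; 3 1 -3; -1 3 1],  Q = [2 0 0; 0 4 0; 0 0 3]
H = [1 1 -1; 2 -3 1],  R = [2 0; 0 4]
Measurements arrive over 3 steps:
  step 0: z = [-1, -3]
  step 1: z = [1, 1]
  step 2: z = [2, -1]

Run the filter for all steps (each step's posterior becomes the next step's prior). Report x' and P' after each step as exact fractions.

step 0: x̄ = F·x = [-3, -2, -6]
step 0: P̄ = F·P·Fᵀ + Q = [12 -14 18; -14 80 -12; 18 -12 47]
step 0: y = z − H·x̄ = [-2, 3]
step 0: S = H·P̄·Hᵀ + R = [101 -315; -315 1131]
step 0: K = P̄·Hᵀ·S⁻¹ = [640/2501 364/2501; 3/2501 -1855/7503; -1481/2501 -448/7503]
step 0: x' = x̄ + K·y = [-7691/2501, -6863/2501, -12492/2501]
step 0: P' = (I − K·H)·P̄ = [12236/2501 16986/2501 27942/2501; 16986/2501 80138/7503 131078/7503; 27942/2501 131078/7503 223790/7503]
step 1: x̄ = F·x = [-19355/2501, 7540/2501, -25390/2501]
step 1: P̄ = F·P·Fᵀ + Q = [581090/7503 -449036/7503 853732/7503; -449036/7503 465044/7503 -679084/7503; 853732/7503 -679084/7503 1317317/7503]
step 1: y = z − H·x̄ = [-11074/2501, 89221/2501]
step 1: S = H·P̄·Hᵀ + R = [1131089/7503 -4671301/7503; -4671301/7503 20734949/7503]
step 1: K = P̄·Hᵀ·S⁻¹ = [49694933/108757810 28835117/108757810; 3520227/10875781 -765949/10875781; -1562829/54378905 12923464/54378905]
step 1: x' = x̄ + K·y = [-6607847/21751562, -10123287/10875781, -16819612/10875781]
step 1: P' = (I − K·H)·P̄ = [139193689/54378905 31021590/10875781 244606706/54378905; 31021590/10875781 44544056/10875781 68525192/10875781; 244606706/54378905 68525192/10875781 590358324/54378905]
step 2: x̄ = F·x = [-26942899/10875781, 60847557/21751562, -87771099/21751562]
step 2: P̄ = F·P·Fᵀ + Q = [1607088334/54378905 -1034462644/54378905 2229308348/54378905; -1034462644/54378905 1478175249/54378905 -1552999043/54378905; 2229308348/54378905 -1552999043/54378905 3533065896/54378905]
step 2: y = z − H·x̄ = [-25614867/10875781, 178166902/10875781]
step 2: S = H·P̄·Hᵀ + R = [3305543391/54378905 -12160256851/54378905; -12160256851/54378905 54131291471/54378905]
step 2: K = P̄·Hᵀ·S⁻¹ = [131059999143/285602349716 74536005691/285602349716; 93014726443/285602349716 -21611494505/285602349716; -7396332659/285602349716 65084768037/285602349716]
step 2: x' = x̄ + K·y = [204841336157/285602349716, 225831115615/285602349716, -68814229515/285602349716]
step 2: P' = (I − K·H)·P̄ = [359176609357/142801174858 398698908773/142801174858 626815518987/142801174858; 398698908773/142801174858 573152494443/142801174858 878836676773/142801174858; 626815518987/142801174858 878836676773/142801174858 1513048528419/142801174858]

step 0: x' = [-7691/2501, -6863/2501, -12492/2501], P' = [12236/2501 16986/2501 27942/2501; 16986/2501 80138/7503 131078/7503; 27942/2501 131078/7503 223790/7503]
step 1: x' = [-6607847/21751562, -10123287/10875781, -16819612/10875781], P' = [139193689/54378905 31021590/10875781 244606706/54378905; 31021590/10875781 44544056/10875781 68525192/10875781; 244606706/54378905 68525192/10875781 590358324/54378905]
step 2: x' = [204841336157/285602349716, 225831115615/285602349716, -68814229515/285602349716], P' = [359176609357/142801174858 398698908773/142801174858 626815518987/142801174858; 398698908773/142801174858 573152494443/142801174858 878836676773/142801174858; 626815518987/142801174858 878836676773/142801174858 1513048528419/142801174858]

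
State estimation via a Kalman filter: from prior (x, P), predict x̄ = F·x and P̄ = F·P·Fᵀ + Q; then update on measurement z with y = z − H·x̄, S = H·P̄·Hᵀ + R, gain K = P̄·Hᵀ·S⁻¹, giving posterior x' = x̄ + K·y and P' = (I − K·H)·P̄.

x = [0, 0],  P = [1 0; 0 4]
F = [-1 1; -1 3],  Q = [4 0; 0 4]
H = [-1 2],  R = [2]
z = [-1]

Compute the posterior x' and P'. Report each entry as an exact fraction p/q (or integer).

x̄ = F·x = [0, 0]
P̄ = F·P·Fᵀ + Q = [9 13; 13 41]
y = z − H·x̄ = [-1]
S = H·P̄·Hᵀ + R = [123]
K = P̄·Hᵀ·S⁻¹ = [17/123; 23/41]
x' = x̄ + K·y = [-17/123, -23/41]
P' = (I − K·H)·P̄ = [818/123 142/41; 142/41 94/41]

x' = [-17/123, -23/41]
P' = [818/123 142/41; 142/41 94/41]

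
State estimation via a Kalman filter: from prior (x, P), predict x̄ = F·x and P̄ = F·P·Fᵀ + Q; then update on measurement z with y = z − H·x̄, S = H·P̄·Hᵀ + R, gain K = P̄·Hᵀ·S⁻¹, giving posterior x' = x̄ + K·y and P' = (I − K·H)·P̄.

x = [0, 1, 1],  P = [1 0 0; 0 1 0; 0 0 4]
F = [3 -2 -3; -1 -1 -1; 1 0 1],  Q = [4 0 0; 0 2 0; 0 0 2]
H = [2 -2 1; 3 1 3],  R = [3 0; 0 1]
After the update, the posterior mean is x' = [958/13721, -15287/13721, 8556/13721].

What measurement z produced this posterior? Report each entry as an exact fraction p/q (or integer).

x̄ = F·x = [-5, -2, 1]
P̄ = F·P·Fᵀ + Q = [53 11 -9; 11 8 -5; -9 -5 7]
S = H·P̄·Hᵀ + R = [150 223; 223 423]
K = P̄·Hᵀ·S⁻¹ = [-164/13721 4725/13721; -5375/13721 3677/13721; 2030/13721 -1427/13721]
x' − x̄ = [69563/13721, 12155/13721, -5165/13721] = K·y
y = (KᵀK)⁻¹·Kᵀ·(x' − x̄) = [8, 15]
z = y + H·x̄ = [8, 15] + [-5, -14] = [3, 1]

z = [3, 1]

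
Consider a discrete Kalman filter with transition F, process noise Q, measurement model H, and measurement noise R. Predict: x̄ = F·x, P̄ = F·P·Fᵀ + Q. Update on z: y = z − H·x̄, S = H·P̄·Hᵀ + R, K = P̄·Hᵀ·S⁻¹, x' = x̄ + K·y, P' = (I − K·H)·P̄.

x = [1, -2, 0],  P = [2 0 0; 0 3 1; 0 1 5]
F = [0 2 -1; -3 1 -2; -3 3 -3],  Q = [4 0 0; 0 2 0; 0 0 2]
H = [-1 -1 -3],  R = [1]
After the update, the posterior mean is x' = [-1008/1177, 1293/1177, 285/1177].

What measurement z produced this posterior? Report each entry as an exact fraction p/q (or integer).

x̄ = F·x = [-4, -5, -9]
P̄ = F·P·Fᵀ + Q = [17 11 24; 11 39 48; 24 48 74]
S = H·P̄·Hᵀ + R = [1177]
K = P̄·Hᵀ·S⁻¹ = [-100/1177; -194/1177; -294/1177]
x' − x̄ = [3700/1177, 7178/1177, 10878/1177] = K·y
y = (KᵀK)⁻¹·Kᵀ·(x' − x̄) = [-37]
z = y + H·x̄ = [-37] + [36] = [-1]

z = [-1]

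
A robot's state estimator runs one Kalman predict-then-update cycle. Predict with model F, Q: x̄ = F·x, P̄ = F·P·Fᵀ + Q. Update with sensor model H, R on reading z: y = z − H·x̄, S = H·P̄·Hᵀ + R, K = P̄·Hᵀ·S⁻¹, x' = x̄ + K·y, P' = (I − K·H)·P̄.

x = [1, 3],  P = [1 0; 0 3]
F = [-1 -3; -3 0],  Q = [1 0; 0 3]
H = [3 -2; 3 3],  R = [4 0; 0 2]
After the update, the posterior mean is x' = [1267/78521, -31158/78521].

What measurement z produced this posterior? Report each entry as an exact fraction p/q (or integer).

x̄ = F·x = [-10, -3]
P̄ = F·P·Fᵀ + Q = [29 3; 3 12]
S = H·P̄·Hᵀ + R = [277 198; 198 425]
K = P̄·Hᵀ·S⁻¹ = [15417/78521 10554/78521; -15285/78521 15435/78521]
x' − x̄ = [786477/78521, 204405/78521] = K·y
y = (KᵀK)⁻¹·Kᵀ·(x' − x̄) = [25, 38]
z = y + H·x̄ = [25, 38] + [-24, -39] = [1, -1]

z = [1, -1]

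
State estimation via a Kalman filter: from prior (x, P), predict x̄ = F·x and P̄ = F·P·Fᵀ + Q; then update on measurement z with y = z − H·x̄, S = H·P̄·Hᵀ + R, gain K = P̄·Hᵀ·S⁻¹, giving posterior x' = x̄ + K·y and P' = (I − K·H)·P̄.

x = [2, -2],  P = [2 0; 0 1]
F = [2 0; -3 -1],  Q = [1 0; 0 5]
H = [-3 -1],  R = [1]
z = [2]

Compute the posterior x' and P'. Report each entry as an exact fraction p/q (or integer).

x̄ = F·x = [4, -4]
P̄ = F·P·Fᵀ + Q = [9 -12; -12 24]
y = z − H·x̄ = [10]
S = H·P̄·Hᵀ + R = [34]
K = P̄·Hᵀ·S⁻¹ = [-15/34; 6/17]
x' = x̄ + K·y = [-7/17, -8/17]
P' = (I − K·H)·P̄ = [81/34 -114/17; -114/17 336/17]

x' = [-7/17, -8/17]
P' = [81/34 -114/17; -114/17 336/17]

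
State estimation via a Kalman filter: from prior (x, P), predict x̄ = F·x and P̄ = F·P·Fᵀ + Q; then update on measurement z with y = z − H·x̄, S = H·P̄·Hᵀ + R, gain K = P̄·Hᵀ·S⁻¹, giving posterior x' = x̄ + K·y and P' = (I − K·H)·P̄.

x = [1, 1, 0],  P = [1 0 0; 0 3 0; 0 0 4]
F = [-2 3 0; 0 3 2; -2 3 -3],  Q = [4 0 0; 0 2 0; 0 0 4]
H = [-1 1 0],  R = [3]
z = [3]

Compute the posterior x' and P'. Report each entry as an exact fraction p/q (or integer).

x̄ = F·x = [1, 3, 1]
P̄ = F·P·Fᵀ + Q = [35 27 31; 27 45 3; 31 3 71]
y = z − H·x̄ = [1]
S = H·P̄·Hᵀ + R = [29]
K = P̄·Hᵀ·S⁻¹ = [-8/29; 18/29; -28/29]
x' = x̄ + K·y = [21/29, 105/29, 1/29]
P' = (I − K·H)·P̄ = [951/29 927/29 675/29; 927/29 981/29 591/29; 675/29 591/29 1275/29]

x' = [21/29, 105/29, 1/29]
P' = [951/29 927/29 675/29; 927/29 981/29 591/29; 675/29 591/29 1275/29]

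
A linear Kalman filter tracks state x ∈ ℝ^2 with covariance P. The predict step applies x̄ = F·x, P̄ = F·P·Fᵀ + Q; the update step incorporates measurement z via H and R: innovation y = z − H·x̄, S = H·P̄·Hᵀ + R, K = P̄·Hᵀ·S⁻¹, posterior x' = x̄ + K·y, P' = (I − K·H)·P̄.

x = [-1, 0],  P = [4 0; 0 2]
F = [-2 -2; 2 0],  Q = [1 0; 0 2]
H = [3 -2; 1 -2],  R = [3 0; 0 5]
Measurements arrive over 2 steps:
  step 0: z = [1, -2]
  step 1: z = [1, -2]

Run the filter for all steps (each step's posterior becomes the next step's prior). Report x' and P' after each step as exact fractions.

step 0: x̄ = F·x = [2, -2]
step 0: P̄ = F·P·Fᵀ + Q = [25 -16; -16 18]
step 0: y = z − H·x̄ = [-9, -8]
step 0: S = H·P̄·Hᵀ + R = [492 275; 275 166]
step 0: K = P̄·Hᵀ·S⁻¹ = [2087/6047 -1381/6047; 356/6047 -2484/6047]
step 0: x' = x̄ + K·y = [4359/6047, 4574/6047]
step 0: P' = (I − K·H)·P̄ = [6583/6047 6744/6047; 6744/6047 9582/6047]
step 1: x̄ = F·x = [-17866/6047, 8718/6047]
step 1: P̄ = F·P·Fᵀ + Q = [124659/6047 -53308/6047; -53308/6047 38426/6047]
step 1: y = z − H·x̄ = [77081/6047, 23208/6047]
step 1: S = H·P̄·Hᵀ + R = [1933472/6047 954145/6047; 954145/6047 521830/6047]
step 1: K = P̄·Hᵀ·S⁻¹ = [996129/3259501 -376771/3259501; 20992/3259501 -851400/3259501]
step 1: x' = x̄ + K·y = [1621345/3259501, 1699210/3259501]
step 1: P' = (I − K·H)·P̄ = [2436121/3259501 2159988/3259501; 2159988/3259501 3208494/3259501]

step 0: x' = [4359/6047, 4574/6047], P' = [6583/6047 6744/6047; 6744/6047 9582/6047]
step 1: x' = [1621345/3259501, 1699210/3259501], P' = [2436121/3259501 2159988/3259501; 2159988/3259501 3208494/3259501]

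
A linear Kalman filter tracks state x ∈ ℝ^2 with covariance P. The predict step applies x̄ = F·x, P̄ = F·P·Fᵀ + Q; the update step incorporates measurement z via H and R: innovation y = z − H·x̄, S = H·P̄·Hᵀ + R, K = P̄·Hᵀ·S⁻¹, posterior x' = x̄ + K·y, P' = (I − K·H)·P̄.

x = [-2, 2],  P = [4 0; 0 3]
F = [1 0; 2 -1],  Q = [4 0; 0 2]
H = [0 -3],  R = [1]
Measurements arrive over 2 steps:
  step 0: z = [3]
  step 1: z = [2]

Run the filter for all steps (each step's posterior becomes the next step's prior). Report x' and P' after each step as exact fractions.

step 0: x̄ = F·x = [-2, -6]
step 0: P̄ = F·P·Fᵀ + Q = [8 8; 8 21]
step 0: y = z − H·x̄ = [-15]
step 0: S = H·P̄·Hᵀ + R = [190]
step 0: K = P̄·Hᵀ·S⁻¹ = [-12/95; -63/190]
step 0: x' = x̄ + K·y = [-2/19, -39/38]
step 0: P' = (I − K·H)·P̄ = [472/95 4/95; 4/95 21/190]
step 1: x̄ = F·x = [-2/19, 31/38]
step 1: P̄ = F·P·Fᵀ + Q = [852/95 188/19; 188/19 829/38]
step 1: y = z − H·x̄ = [169/38]
step 1: S = H·P̄·Hᵀ + R = [7499/38]
step 1: K = P̄·Hᵀ·S⁻¹ = [-1128/7499; -2487/7499]
step 1: x' = x̄ + K·y = [-5806/7499, -4943/7499]
step 1: P' = (I − K·H)·P̄ = [168852/37495 376/7499; 376/7499 829/7499]

step 0: x' = [-2/19, -39/38], P' = [472/95 4/95; 4/95 21/190]
step 1: x' = [-5806/7499, -4943/7499], P' = [168852/37495 376/7499; 376/7499 829/7499]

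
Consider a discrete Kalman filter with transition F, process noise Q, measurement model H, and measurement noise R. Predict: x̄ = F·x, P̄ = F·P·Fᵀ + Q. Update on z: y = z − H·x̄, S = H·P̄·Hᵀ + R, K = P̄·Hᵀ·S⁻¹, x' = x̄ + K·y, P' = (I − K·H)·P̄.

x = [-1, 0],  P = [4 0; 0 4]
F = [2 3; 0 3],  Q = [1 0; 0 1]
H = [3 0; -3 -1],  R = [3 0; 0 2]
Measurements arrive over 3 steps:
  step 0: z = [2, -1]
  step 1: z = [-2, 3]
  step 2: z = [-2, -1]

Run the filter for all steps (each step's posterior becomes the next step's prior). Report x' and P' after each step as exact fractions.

step 0: x̄ = F·x = [-2, 0]
step 0: P̄ = F·P·Fᵀ + Q = [53 36; 36 37]
step 0: y = z − H·x̄ = [8, -7]
step 0: S = H·P̄·Hᵀ + R = [480 -585; -585 732]
step 0: K = P̄·Hᵀ·S⁻¹ = [257/1015 -13/203; -641/1015 -428/609]
step 0: x' = x̄ + K·y = [481/1015, -404/3045]
step 0: P' = (I − K·H)·P̄ = [257/1015 -641/1015; -641/1015 10049/3045]
step 1: x̄ = F·x = [558/1015, -404/1015]
step 1: P̄ = F·P·Fᵀ + Q = [24498/1015 26301/1015; 26301/1015 31162/1015]
step 1: y = z − H·x̄ = [-3704/1015, 863/203]
step 1: S = H·P̄·Hᵀ + R = [223527/1015 -59877/203; -59877/203 82296/203]
step 1: K = P̄·Hᵀ·S⁻¹ = [13289/85587 -33265/256761; -53071/256761 -321880/770283]
step 1: x' = x̄ + K·y = [-3101/5463, -23276/16389]
step 1: P' = (I − K·H)·P̄ = [13289/85587 -53071/256761; -53071/256761 1121399/770283]
step 2: x̄ = F·x = [-9826/1821, -23276/5463]
step 2: P̄ = F·P·Fᵀ + Q = [349286/28529 338419/28529; 338419/28529 1206986/85587]
step 2: y = z − H·x̄ = [8612/607, -117173/5463]
step 2: S = H·P̄·Hᵀ + R = [3229161/28529 -4158831/28529; -4158831/28529 16900424/85587]
step 2: K = P̄·Hᵀ·S⁻¹ = [4829813/31389863 -4158831/31389863; -6171777/31389863 -12455048/31389863]
step 2: x' = x̄ + K·y = [-11652669/31389863, 137508400/94169589]
step 2: P' = (I − K·H)·P̄ = [4829813/31389863 -6171777/31389863; -6171777/31389863 43425427/31389863]

step 0: x' = [481/1015, -404/3045], P' = [257/1015 -641/1015; -641/1015 10049/3045]
step 1: x' = [-3101/5463, -23276/16389], P' = [13289/85587 -53071/256761; -53071/256761 1121399/770283]
step 2: x' = [-11652669/31389863, 137508400/94169589], P' = [4829813/31389863 -6171777/31389863; -6171777/31389863 43425427/31389863]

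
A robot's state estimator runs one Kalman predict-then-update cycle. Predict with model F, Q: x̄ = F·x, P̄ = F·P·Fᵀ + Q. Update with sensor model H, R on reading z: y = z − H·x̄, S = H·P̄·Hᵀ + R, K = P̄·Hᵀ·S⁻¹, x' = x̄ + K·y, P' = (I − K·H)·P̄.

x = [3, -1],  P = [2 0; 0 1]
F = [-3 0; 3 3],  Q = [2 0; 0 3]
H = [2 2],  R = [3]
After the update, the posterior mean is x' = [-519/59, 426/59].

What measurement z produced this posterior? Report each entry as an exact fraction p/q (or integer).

z = [-3]

x̄ = F·x = [-9, 6]
P̄ = F·P·Fᵀ + Q = [20 -18; -18 30]
S = H·P̄·Hᵀ + R = [59]
K = P̄·Hᵀ·S⁻¹ = [4/59; 24/59]
x' − x̄ = [12/59, 72/59] = K·y
y = (KᵀK)⁻¹·Kᵀ·(x' − x̄) = [3]
z = y + H·x̄ = [3] + [-6] = [-3]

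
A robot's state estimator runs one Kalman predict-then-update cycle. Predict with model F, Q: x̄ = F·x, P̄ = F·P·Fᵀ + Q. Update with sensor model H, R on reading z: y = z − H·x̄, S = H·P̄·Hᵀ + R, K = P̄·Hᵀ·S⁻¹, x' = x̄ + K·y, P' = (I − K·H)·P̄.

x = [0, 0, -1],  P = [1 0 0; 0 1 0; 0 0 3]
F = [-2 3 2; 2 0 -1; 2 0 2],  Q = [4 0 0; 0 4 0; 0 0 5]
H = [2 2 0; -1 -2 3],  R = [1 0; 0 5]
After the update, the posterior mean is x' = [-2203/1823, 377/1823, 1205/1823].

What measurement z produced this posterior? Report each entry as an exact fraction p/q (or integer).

z = [-2, 3]

x̄ = F·x = [-2, 1, -2]
P̄ = F·P·Fᵀ + Q = [29 -10 8; -10 11 -2; 8 -2 21]
S = H·P̄·Hᵀ + R = [81 -6; -6 203]
K = P̄·Hᵀ·S⁻¹ = [7804/16407 481/5469; 298/16407 -482/5469; 310/1823 539/1823]
x' − x̄ = [1443/1823, -1446/1823, 4851/1823] = K·y
y = (KᵀK)⁻¹·Kᵀ·(x' − x̄) = [0, 9]
z = y + H·x̄ = [0, 9] + [-2, -6] = [-2, 3]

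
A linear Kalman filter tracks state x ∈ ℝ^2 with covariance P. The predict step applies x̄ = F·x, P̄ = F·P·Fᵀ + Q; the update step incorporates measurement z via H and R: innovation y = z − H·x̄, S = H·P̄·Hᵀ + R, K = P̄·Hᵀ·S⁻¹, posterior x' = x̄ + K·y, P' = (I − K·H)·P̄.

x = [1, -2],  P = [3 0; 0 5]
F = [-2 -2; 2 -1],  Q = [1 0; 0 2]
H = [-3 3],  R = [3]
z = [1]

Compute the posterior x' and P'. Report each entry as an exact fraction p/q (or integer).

x̄ = F·x = [2, 4]
P̄ = F·P·Fᵀ + Q = [33 -2; -2 19]
y = z − H·x̄ = [-5]
S = H·P̄·Hᵀ + R = [507]
K = P̄·Hᵀ·S⁻¹ = [-35/169; 21/169]
x' = x̄ + K·y = [513/169, 571/169]
P' = (I − K·H)·P̄ = [1902/169 1867/169; 1867/169 1888/169]

x' = [513/169, 571/169]
P' = [1902/169 1867/169; 1867/169 1888/169]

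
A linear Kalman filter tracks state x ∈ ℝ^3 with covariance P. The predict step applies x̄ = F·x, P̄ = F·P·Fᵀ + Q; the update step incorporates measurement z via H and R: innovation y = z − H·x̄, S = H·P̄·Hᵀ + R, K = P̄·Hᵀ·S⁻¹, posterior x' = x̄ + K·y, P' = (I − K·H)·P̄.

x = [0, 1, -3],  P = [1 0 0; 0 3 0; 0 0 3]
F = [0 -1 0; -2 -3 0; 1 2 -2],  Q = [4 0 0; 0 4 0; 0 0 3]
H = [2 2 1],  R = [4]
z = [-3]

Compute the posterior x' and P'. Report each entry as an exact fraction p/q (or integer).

x' = [-41/28, -59/14, 59/7]
P' = [125/42 -32/21 -16/7; -32/21 157/21 -72/7; -16/7 -72/7 172/7]

x̄ = F·x = [-1, -3, 8]
P̄ = F·P·Fᵀ + Q = [7 9 -6; 9 35 -20; -6 -20 28]
y = z − H·x̄ = [-3]
S = H·P̄·Hᵀ + R = [168]
K = P̄·Hᵀ·S⁻¹ = [13/84; 17/42; -1/7]
x' = x̄ + K·y = [-41/28, -59/14, 59/7]
P' = (I − K·H)·P̄ = [125/42 -32/21 -16/7; -32/21 157/21 -72/7; -16/7 -72/7 172/7]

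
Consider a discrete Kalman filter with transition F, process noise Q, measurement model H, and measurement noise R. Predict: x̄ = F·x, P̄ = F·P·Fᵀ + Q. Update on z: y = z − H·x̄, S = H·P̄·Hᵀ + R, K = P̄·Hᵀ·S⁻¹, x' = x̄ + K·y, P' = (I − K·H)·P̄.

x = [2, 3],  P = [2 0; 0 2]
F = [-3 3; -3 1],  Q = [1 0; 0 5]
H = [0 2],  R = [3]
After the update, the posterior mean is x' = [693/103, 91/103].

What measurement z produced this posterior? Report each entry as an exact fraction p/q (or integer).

x̄ = F·x = [3, -3]
P̄ = F·P·Fᵀ + Q = [37 24; 24 25]
S = H·P̄·Hᵀ + R = [103]
K = P̄·Hᵀ·S⁻¹ = [48/103; 50/103]
x' − x̄ = [384/103, 400/103] = K·y
y = (KᵀK)⁻¹·Kᵀ·(x' − x̄) = [8]
z = y + H·x̄ = [8] + [-6] = [2]

z = [2]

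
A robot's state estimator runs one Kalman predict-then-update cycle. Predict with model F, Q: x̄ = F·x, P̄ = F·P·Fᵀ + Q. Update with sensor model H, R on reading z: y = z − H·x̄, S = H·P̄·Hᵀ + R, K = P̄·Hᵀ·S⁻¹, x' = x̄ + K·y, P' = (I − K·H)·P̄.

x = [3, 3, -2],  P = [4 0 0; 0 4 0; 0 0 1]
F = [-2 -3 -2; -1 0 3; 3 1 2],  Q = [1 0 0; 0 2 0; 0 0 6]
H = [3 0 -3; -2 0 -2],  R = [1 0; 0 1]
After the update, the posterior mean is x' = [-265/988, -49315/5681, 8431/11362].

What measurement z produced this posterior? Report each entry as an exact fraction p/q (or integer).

x̄ = F·x = [-11, -9, 8]
P̄ = F·P·Fᵀ + Q = [57 2 -40; 2 15 -6; -40 -6 50]
S = H·P̄·Hᵀ + R = [1684 -42; -42 109]
K = P̄·Hᵀ·S⁻¹ = [1317/7904 -979/3952; 369/22724 905/11362; -15135/90896 -11255/45448]
x' − x̄ = [10603/988, 1814/5681, -82465/11362] = K·y
y = (KᵀK)⁻¹·Kᵀ·(x' − x̄) = [54, -7]
z = y + H·x̄ = [54, -7] + [-57, 6] = [-3, -1]

z = [-3, -1]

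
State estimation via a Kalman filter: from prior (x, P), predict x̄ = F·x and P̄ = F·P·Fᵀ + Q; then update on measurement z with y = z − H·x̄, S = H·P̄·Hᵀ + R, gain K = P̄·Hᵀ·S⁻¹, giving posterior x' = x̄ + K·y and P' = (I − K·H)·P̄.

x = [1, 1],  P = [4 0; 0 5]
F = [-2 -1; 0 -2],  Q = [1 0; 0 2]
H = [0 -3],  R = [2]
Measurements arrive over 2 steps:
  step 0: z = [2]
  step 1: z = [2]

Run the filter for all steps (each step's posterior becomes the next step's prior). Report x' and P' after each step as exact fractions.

step 0: x̄ = F·x = [-3, -2]
step 0: P̄ = F·P·Fᵀ + Q = [22 10; 10 22]
step 0: y = z − H·x̄ = [-4]
step 0: S = H·P̄·Hᵀ + R = [200]
step 0: K = P̄·Hᵀ·S⁻¹ = [-3/20; -33/100]
step 0: x' = x̄ + K·y = [-12/5, -17/25]
step 0: P' = (I − K·H)·P̄ = [35/2 1/10; 1/10 11/50]
step 1: x̄ = F·x = [137/25, 34/25]
step 1: P̄ = F·P·Fᵀ + Q = [3581/50 21/25; 21/25 72/25]
step 1: y = z − H·x̄ = [152/25]
step 1: S = H·P̄·Hᵀ + R = [698/25]
step 1: K = P̄·Hᵀ·S⁻¹ = [-63/698; -108/349]
step 1: x' = x̄ + K·y = [1721/349, -182/349]
step 1: P' = (I − K·H)·P̄ = [24916/349 21/349; 21/349 72/349]

step 0: x' = [-12/5, -17/25], P' = [35/2 1/10; 1/10 11/50]
step 1: x' = [1721/349, -182/349], P' = [24916/349 21/349; 21/349 72/349]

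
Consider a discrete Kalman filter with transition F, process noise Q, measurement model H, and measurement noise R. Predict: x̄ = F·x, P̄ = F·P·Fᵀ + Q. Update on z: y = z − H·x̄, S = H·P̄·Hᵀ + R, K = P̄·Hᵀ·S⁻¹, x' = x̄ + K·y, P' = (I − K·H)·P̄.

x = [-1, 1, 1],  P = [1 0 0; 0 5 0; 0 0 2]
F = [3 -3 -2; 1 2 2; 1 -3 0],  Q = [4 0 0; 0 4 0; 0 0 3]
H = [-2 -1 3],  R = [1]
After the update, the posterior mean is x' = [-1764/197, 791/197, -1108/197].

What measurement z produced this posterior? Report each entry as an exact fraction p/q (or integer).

z = [-3]

x̄ = F·x = [-8, 3, -4]
P̄ = F·P·Fᵀ + Q = [66 -35 48; -35 33 -29; 48 -29 49]
S = H·P̄·Hᵀ + R = [197]
K = P̄·Hᵀ·S⁻¹ = [47/197; -50/197; 80/197]
x' − x̄ = [-188/197, 200/197, -320/197] = K·y
y = (KᵀK)⁻¹·Kᵀ·(x' − x̄) = [-4]
z = y + H·x̄ = [-4] + [1] = [-3]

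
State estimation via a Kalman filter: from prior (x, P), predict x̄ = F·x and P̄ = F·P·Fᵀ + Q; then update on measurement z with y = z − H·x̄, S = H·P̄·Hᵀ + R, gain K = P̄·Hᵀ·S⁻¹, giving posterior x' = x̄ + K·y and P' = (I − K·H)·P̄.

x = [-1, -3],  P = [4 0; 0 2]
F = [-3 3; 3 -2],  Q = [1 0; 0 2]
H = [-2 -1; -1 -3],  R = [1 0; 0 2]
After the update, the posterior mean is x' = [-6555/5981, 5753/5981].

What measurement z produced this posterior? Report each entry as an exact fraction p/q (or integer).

z = [1, -2]

x̄ = F·x = [-6, 3]
P̄ = F·P·Fᵀ + Q = [55 -48; -48 46]
S = H·P̄·Hᵀ + R = [75 -88; -88 183]
K = P̄·Hᵀ·S⁻¹ = [-3514/5981 1219/5981; 1230/5981 -2350/5981]
x' − x̄ = [29331/5981, -12190/5981] = K·y
y = (KᵀK)⁻¹·Kᵀ·(x' − x̄) = [-8, 1]
z = y + H·x̄ = [-8, 1] + [9, -3] = [1, -2]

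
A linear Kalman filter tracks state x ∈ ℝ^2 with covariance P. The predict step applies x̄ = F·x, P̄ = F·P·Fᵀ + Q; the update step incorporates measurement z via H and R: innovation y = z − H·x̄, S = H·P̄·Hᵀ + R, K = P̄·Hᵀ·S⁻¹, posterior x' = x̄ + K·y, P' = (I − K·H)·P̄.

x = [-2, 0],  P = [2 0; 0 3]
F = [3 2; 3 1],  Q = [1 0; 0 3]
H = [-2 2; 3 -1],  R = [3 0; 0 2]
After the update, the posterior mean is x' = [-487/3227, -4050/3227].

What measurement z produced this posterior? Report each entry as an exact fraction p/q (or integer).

x̄ = F·x = [-6, -6]
P̄ = F·P·Fᵀ + Q = [31 24; 24 24]
S = H·P̄·Hᵀ + R = [31 -42; -42 161]
K = P̄·Hᵀ·S⁻¹ = [92/461 1551/3227; 288/461 1488/3227]
x' − x̄ = [18875/3227, 15312/3227] = K·y
y = (KᵀK)⁻¹·Kᵀ·(x' − x̄) = [-2, 13]
z = y + H·x̄ = [-2, 13] + [0, -12] = [-2, 1]

z = [-2, 1]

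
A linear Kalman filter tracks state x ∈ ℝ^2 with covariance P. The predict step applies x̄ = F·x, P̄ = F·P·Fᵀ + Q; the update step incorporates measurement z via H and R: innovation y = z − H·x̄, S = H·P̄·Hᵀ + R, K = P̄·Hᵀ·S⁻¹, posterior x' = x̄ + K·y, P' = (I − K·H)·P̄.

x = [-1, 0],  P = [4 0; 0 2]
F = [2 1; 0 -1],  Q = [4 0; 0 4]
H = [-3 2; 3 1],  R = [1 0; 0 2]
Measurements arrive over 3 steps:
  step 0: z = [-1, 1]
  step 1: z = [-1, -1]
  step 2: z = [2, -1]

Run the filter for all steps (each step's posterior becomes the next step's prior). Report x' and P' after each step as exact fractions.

step 0: x̄ = F·x = [-2, 0]
step 0: P̄ = F·P·Fᵀ + Q = [22 -2; -2 6]
step 0: y = z − H·x̄ = [-7, 7]
step 0: S = H·P̄·Hᵀ + R = [247 -192; -192 194]
step 0: K = P̄·Hᵀ·S⁻¹ = [-646/5527 1184/5527; 1746/5527 1728/5527]
step 0: x' = x̄ + K·y = [1756/5527, -126/5527]
step 0: P' = (I − K·H)·P̄ = [598/5527 574/5527; 574/5527 1734/5527]
step 1: x̄ = F·x = [3386/5527, 126/5527]
step 1: P̄ = F·P·Fᵀ + Q = [28530/5527 -2882/5527; -2882/5527 23842/5527]
step 1: y = z − H·x̄ = [4379/5527, -15811/5527]
step 1: S = H·P̄·Hᵀ + R = [392249/5527 -217732/5527; -217732/5527 274374/5527]
step 1: K = P̄·Hᵀ·S⁻¹ = [-638410/5447413 1135466/5447413; 54758/175723 53186/175723]
step 1: x' = x̄ + K·y = [-416774/5447413, -104758/175723]
step 1: P' = (I − K·H)·P̄ = [575586/5447413 17554/175723; 17554/175723 53710/175723]
step 2: x̄ = F·x = [-4081046/5447413, 104758/175723]
step 2: P̄ = F·P·Fᵀ + Q = [27933702/5447413 -88818/175723; -88818/175723 756602/175723]
step 2: y = z − H·x̄ = [-7843308/5447413, 3548227/5447413]
step 2: S = H·P̄·Hᵀ + R = [383709675/5447413 -212754068/5447413; -212754068/5447413 269232658/5447413]
step 2: K = P̄·Hᵀ·S⁻¹ = [-624272862/5327563951 1110453954/5327563951; 1660064518/5327563951 1612492414/5327563951]
step 2: x' = x̄ + K·y = [-2369111084/5327563951, 1836164264/5327563951]
step 2: P' = (I − K·H)·P̄ = [562898742/5327563951 532211682/5327563951; 532211682/5327563951 1628349782/5327563951]

step 0: x' = [1756/5527, -126/5527], P' = [598/5527 574/5527; 574/5527 1734/5527]
step 1: x' = [-416774/5447413, -104758/175723], P' = [575586/5447413 17554/175723; 17554/175723 53710/175723]
step 2: x' = [-2369111084/5327563951, 1836164264/5327563951], P' = [562898742/5327563951 532211682/5327563951; 532211682/5327563951 1628349782/5327563951]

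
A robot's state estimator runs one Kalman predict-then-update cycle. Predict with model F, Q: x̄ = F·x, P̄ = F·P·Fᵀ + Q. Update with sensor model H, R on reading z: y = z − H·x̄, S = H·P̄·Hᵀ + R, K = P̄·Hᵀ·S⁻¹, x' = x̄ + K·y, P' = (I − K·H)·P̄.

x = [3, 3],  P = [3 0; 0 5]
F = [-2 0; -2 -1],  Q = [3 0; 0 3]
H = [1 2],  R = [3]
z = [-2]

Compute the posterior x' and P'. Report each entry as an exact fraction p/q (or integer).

x̄ = F·x = [-6, -9]
P̄ = F·P·Fᵀ + Q = [15 12; 12 20]
y = z − H·x̄ = [22]
S = H·P̄·Hᵀ + R = [146]
K = P̄·Hᵀ·S⁻¹ = [39/146; 26/73]
x' = x̄ + K·y = [-9/73, -85/73]
P' = (I − K·H)·P̄ = [669/146 -138/73; -138/73 108/73]

x' = [-9/73, -85/73]
P' = [669/146 -138/73; -138/73 108/73]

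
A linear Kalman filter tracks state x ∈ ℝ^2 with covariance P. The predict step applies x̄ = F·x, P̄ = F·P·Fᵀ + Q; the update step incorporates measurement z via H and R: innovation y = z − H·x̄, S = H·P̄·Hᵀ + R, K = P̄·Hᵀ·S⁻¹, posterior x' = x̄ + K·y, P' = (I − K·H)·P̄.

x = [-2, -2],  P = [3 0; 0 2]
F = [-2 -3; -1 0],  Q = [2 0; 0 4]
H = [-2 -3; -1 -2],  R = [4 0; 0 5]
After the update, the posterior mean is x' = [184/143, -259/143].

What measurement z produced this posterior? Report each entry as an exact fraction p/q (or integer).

x̄ = F·x = [10, 2]
P̄ = F·P·Fᵀ + Q = [32 6; 6 7]
S = H·P̄·Hᵀ + R = [267 148; 148 89]
K = P̄·Hᵀ·S⁻¹ = [-786/1859 388/1859; 23/1859 -456/1859]
x' − x̄ = [-1246/143, -545/143] = K·y
y = (KᵀK)⁻¹·Kᵀ·(x' − x̄) = [29, 17]
z = y + H·x̄ = [29, 17] + [-26, -14] = [3, 3]

z = [3, 3]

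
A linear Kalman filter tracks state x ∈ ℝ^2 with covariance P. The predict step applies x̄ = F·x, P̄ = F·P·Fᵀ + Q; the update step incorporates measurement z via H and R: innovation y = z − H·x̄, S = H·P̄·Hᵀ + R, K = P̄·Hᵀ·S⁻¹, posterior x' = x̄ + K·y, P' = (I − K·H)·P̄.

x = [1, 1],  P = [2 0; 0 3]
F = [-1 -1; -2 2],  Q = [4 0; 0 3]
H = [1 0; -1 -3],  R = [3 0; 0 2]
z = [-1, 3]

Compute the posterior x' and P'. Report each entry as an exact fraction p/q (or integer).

x̄ = F·x = [-2, 0]
P̄ = F·P·Fᵀ + Q = [9 -2; -2 23]
y = z − H·x̄ = [1, 1]
S = H·P̄·Hᵀ + R = [12 -3; -3 206]
K = P̄·Hᵀ·S⁻¹ = [615/821 -3/821; -613/2463 -270/821]
x' = x̄ + K·y = [-1030/821, -1423/2463]
P' = (I − K·H)·P̄ = [1845/821 -613/821; -613/821 1153/2463]

x' = [-1030/821, -1423/2463]
P' = [1845/821 -613/821; -613/821 1153/2463]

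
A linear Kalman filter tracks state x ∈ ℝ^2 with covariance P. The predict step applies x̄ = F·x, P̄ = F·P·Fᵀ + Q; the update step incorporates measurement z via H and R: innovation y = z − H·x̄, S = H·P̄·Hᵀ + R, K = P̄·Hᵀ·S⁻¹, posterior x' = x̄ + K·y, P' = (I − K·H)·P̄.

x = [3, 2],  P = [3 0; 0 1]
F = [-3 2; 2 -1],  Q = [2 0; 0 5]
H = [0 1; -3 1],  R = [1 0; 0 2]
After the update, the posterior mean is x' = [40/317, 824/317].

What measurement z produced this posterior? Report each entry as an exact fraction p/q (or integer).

x̄ = F·x = [-5, 4]
P̄ = F·P·Fᵀ + Q = [33 -20; -20 18]
S = H·P̄·Hᵀ + R = [19 78; 78 437]
K = P̄·Hᵀ·S⁻¹ = [542/2219 -701/2219; 1782/2219 78/2219]
x' − x̄ = [1625/317, -444/317] = K·y
y = (KᵀK)⁻¹·Kᵀ·(x' − x̄) = [-1, -17]
z = y + H·x̄ = [-1, -17] + [4, 19] = [3, 2]

z = [3, 2]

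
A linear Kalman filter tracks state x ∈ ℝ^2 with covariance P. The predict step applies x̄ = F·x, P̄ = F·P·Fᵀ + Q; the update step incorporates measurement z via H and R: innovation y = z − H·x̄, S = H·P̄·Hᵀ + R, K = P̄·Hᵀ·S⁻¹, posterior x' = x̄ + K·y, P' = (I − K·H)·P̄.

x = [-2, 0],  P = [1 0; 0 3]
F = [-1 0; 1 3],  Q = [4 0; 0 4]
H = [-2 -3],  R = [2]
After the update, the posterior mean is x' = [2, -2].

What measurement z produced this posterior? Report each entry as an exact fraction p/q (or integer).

x̄ = F·x = [2, -2]
P̄ = F·P·Fᵀ + Q = [5 -1; -1 32]
S = H·P̄·Hᵀ + R = [298]
K = P̄·Hᵀ·S⁻¹ = [-7/298; -47/149]
x' − x̄ = [0, 0] = K·y
y = (KᵀK)⁻¹·Kᵀ·(x' − x̄) = [0]
z = y + H·x̄ = [0] + [2] = [2]

z = [2]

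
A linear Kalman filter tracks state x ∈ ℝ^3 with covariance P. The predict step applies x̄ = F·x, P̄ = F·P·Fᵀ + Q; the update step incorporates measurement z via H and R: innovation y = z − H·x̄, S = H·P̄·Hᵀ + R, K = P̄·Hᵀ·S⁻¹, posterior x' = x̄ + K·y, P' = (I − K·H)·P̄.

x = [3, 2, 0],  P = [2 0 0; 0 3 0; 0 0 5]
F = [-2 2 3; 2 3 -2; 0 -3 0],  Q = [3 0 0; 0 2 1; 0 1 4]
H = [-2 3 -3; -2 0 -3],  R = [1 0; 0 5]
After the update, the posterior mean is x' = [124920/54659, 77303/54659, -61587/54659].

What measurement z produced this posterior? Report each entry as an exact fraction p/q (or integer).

x̄ = F·x = [-2, 12, -6]
P̄ = F·P·Fᵀ + Q = [68 -20 -18; -20 57 -26; -18 -26 31]
S = H·P̄·Hᵀ + R = [1557 689; 689 340]
K = P̄·Hᵀ·S⁻¹ = [8218/54659 -29836/54659; 16958/54659 -15395/54659; -6627/54659 4266/54659]
x' − x̄ = [234238/54659, -578605/54659, 266367/54659] = K·y
y = (KᵀK)⁻¹·Kᵀ·(x' − x̄) = [-55, -23]
z = y + H·x̄ = [-55, -23] + [58, 22] = [3, -1]

z = [3, -1]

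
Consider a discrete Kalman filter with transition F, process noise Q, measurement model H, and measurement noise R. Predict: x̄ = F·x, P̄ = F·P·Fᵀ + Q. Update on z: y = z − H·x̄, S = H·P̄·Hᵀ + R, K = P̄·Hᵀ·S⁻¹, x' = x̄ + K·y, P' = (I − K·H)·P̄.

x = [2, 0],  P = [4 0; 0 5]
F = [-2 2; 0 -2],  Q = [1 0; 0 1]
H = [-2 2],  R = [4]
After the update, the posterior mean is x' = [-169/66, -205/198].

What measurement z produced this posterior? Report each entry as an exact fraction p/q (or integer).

x̄ = F·x = [-4, 0]
P̄ = F·P·Fᵀ + Q = [37 -20; -20 21]
S = H·P̄·Hᵀ + R = [396]
K = P̄·Hᵀ·S⁻¹ = [-19/66; 41/198]
x' − x̄ = [95/66, -205/198] = K·y
y = (KᵀK)⁻¹·Kᵀ·(x' − x̄) = [-5]
z = y + H·x̄ = [-5] + [8] = [3]

z = [3]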